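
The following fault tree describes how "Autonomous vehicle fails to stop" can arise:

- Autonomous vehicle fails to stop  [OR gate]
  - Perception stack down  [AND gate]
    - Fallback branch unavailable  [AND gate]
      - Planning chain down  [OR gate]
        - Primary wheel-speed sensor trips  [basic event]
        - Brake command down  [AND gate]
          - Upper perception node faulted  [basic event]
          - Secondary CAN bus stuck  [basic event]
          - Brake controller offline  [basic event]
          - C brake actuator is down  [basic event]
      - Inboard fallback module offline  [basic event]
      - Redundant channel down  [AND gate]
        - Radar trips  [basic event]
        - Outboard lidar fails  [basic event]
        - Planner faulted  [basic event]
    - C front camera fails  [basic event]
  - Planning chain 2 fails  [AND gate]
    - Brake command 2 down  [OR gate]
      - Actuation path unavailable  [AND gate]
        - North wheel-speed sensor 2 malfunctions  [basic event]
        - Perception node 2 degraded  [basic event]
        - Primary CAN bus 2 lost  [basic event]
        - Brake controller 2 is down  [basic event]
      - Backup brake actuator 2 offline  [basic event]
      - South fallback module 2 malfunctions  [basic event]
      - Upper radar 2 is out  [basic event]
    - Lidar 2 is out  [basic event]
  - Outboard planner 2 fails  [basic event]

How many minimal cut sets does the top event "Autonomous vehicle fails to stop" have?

Brake command down [AND]: one cut set from each child combined → 1 × 1 × 1 × 1 = 1 cut set(s).
Planning chain down [OR]: union of children's cut sets → 2 cut set(s).
Redundant channel down [AND]: one cut set from each child combined → 1 × 1 × 1 = 1 cut set(s).
Fallback branch unavailable [AND]: one cut set from each child combined → 2 × 1 × 1 = 2 cut set(s).
Perception stack down [AND]: one cut set from each child combined → 2 × 1 = 2 cut set(s).
Actuation path unavailable [AND]: one cut set from each child combined → 1 × 1 × 1 × 1 = 1 cut set(s).
Brake command 2 down [OR]: union of children's cut sets → 4 cut set(s).
Planning chain 2 fails [AND]: one cut set from each child combined → 4 × 1 = 4 cut set(s).
Autonomous vehicle fails to stop [OR]: union of children's cut sets → 7 cut set(s).
Minimal cut sets: {C front camera fails, Inboard fallback module offline, Outboard lidar fails, Planner faulted, Primary wheel-speed sensor trips, Radar trips}; {Brake controller offline, C brake actuator is down, C front camera fails, Inboard fallback module offline, Outboard lidar fails, Planner faulted, Radar trips, Secondary CAN bus stuck, Upper perception node faulted}; {Brake controller 2 is down, Lidar 2 is out, North wheel-speed sensor 2 malfunctions, Perception node 2 degraded, Primary CAN bus 2 lost}; {Backup brake actuator 2 offline, Lidar 2 is out}; {Lidar 2 is out, South fallback module 2 malfunctions}; {Lidar 2 is out, Upper radar 2 is out}; {Outboard planner 2 fails}.

7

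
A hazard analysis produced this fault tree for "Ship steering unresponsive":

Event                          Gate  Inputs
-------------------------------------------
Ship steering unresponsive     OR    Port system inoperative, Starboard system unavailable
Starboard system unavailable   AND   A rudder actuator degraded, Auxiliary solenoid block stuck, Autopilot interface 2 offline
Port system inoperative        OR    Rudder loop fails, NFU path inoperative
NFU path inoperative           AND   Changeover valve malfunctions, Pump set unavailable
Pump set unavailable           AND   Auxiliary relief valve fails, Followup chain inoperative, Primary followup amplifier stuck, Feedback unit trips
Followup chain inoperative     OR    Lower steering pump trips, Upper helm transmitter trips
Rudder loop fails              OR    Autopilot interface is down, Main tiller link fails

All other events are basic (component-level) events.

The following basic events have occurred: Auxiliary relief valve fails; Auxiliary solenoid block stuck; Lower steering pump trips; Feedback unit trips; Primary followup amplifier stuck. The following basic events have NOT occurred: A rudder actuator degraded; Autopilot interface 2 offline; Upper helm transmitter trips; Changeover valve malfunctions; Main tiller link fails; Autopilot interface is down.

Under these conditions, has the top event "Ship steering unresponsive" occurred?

Rudder loop fails [OR]: Autopilot interface is down=not, Main tiller link fails=not → no input occurs → does not occur.
Followup chain inoperative [OR]: Lower steering pump trips=occurs, Upper helm transmitter trips=not → at least one input occurs → occurs.
Pump set unavailable [AND]: Auxiliary relief valve fails=occurs, Followup chain inoperative=occurs, Primary followup amplifier stuck=occurs, Feedback unit trips=occurs → all inputs occur → occurs.
NFU path inoperative [AND]: Changeover valve malfunctions=not, Pump set unavailable=occurs → not all inputs occur → does not occur.
Port system inoperative [OR]: Rudder loop fails=not, NFU path inoperative=not → no input occurs → does not occur.
Starboard system unavailable [AND]: A rudder actuator degraded=not, Auxiliary solenoid block stuck=occurs, Autopilot interface 2 offline=not → not all inputs occur → does not occur.
Ship steering unresponsive [OR]: Port system inoperative=not, Starboard system unavailable=not → no input occurs → does not occur.

No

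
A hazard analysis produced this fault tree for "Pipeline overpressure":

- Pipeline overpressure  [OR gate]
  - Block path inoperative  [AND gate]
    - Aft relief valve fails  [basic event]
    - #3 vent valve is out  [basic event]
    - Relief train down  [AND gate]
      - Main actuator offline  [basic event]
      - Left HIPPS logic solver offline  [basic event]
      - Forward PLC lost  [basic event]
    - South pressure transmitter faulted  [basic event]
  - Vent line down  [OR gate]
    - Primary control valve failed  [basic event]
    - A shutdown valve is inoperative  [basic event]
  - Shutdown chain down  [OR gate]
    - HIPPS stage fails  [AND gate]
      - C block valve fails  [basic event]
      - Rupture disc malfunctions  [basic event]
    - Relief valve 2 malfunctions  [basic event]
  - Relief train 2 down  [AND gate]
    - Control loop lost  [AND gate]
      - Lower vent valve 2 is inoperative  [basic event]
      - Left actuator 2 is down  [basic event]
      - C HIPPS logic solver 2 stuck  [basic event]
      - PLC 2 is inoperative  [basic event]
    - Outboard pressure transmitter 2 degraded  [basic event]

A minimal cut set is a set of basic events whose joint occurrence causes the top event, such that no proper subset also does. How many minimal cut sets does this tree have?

Relief train down [AND]: one cut set from each child combined → 1 × 1 × 1 = 1 cut set(s).
Block path inoperative [AND]: one cut set from each child combined → 1 × 1 × 1 × 1 = 1 cut set(s).
Vent line down [OR]: union of children's cut sets → 2 cut set(s).
HIPPS stage fails [AND]: one cut set from each child combined → 1 × 1 = 1 cut set(s).
Shutdown chain down [OR]: union of children's cut sets → 2 cut set(s).
Control loop lost [AND]: one cut set from each child combined → 1 × 1 × 1 × 1 = 1 cut set(s).
Relief train 2 down [AND]: one cut set from each child combined → 1 × 1 = 1 cut set(s).
Pipeline overpressure [OR]: union of children's cut sets → 6 cut set(s).
Minimal cut sets: {#3 vent valve is out, Aft relief valve fails, Forward PLC lost, Left HIPPS logic solver offline, Main actuator offline, South pressure transmitter faulted}; {Primary control valve failed}; {A shutdown valve is inoperative}; {C block valve fails, Rupture disc malfunctions}; {Relief valve 2 malfunctions}; {C HIPPS logic solver 2 stuck, Left actuator 2 is down, Lower vent valve 2 is inoperative, Outboard pressure transmitter 2 degraded, PLC 2 is inoperative}.

6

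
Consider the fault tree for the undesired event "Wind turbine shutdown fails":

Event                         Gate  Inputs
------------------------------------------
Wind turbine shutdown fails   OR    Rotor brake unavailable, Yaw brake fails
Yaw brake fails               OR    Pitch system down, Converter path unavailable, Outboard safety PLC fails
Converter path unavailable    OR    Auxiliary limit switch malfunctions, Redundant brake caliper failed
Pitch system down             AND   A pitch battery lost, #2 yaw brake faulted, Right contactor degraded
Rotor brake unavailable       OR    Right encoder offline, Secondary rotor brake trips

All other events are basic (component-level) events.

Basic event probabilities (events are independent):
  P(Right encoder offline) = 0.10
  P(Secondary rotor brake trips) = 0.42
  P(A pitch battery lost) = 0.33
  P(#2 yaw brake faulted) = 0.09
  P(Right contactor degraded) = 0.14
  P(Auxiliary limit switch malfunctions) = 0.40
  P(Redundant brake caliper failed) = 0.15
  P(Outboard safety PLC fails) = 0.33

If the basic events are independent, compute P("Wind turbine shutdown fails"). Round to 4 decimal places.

P(Rotor brake unavailable) [OR] = 1 − (1−0.10) × (1−0.42) = 0.478000
P(Pitch system down) [AND] = 0.33 × 0.09 × 0.14 = 0.004158
P(Converter path unavailable) [OR] = 1 − (1−0.40) × (1−0.15) = 0.490000
P(Yaw brake fails) [OR] = 1 − (1−0.004158) × (1−0.490000) × (1−0.33) = 0.659721
P(Wind turbine shutdown fails) [OR] = 1 − (1−0.478000) × (1−0.659721) = 0.822374
Rounded to 4 decimal places: P(Wind turbine shutdown fails) ≈ 0.8224.

0.8224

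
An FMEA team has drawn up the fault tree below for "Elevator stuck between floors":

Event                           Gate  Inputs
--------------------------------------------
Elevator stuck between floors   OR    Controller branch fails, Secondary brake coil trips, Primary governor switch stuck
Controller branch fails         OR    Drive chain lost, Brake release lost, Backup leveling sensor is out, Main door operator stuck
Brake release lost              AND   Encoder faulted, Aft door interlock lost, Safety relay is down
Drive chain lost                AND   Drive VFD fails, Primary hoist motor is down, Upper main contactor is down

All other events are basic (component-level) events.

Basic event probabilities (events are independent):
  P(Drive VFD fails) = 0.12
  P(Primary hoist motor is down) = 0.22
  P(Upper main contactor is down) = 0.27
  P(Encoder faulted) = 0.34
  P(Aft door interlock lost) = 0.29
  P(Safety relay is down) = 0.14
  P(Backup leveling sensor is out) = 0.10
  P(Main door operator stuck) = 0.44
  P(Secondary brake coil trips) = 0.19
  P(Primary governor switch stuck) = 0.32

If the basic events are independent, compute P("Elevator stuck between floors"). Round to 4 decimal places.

0.7282

P(Drive chain lost) [AND] = 0.12 × 0.22 × 0.27 = 0.007128
P(Brake release lost) [AND] = 0.34 × 0.29 × 0.14 = 0.013804
P(Controller branch fails) [OR] = 1 − (1−0.007128) × (1−0.013804) × (1−0.10) × (1−0.44) = 0.506500
P(Elevator stuck between floors) [OR] = 1 − (1−0.506500) × (1−0.19) × (1−0.32) = 0.728180
Rounded to 4 decimal places: P(Elevator stuck between floors) ≈ 0.7282.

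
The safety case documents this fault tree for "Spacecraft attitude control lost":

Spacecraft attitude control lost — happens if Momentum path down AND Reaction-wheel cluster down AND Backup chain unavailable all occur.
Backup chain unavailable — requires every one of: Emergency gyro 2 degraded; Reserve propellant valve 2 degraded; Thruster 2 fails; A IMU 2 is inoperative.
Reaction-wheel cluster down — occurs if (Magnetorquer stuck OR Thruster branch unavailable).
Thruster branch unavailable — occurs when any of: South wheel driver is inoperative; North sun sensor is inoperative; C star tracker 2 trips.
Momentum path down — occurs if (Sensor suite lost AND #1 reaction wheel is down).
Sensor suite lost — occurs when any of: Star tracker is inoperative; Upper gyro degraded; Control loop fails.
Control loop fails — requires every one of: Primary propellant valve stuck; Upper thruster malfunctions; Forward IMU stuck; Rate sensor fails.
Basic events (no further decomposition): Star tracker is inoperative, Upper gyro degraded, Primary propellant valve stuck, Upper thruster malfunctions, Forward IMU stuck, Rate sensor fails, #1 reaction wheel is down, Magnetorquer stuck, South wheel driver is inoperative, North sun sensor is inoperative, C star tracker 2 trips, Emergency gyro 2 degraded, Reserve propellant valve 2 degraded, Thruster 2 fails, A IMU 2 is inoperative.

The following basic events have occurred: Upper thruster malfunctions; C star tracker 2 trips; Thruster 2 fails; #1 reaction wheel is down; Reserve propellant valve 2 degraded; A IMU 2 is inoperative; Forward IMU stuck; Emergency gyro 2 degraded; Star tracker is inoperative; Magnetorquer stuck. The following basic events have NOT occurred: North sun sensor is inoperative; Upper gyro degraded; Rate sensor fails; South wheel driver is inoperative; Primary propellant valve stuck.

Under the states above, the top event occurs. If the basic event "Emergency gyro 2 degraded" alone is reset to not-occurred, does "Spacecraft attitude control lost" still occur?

No

Counterfactual: set "Emergency gyro 2 degraded" to not occurred.
Control loop fails [AND]: Primary propellant valve stuck=not, Upper thruster malfunctions=occurs, Forward IMU stuck=occurs, Rate sensor fails=not → not all inputs occur → does not occur.
Sensor suite lost [OR]: Star tracker is inoperative=occurs, Upper gyro degraded=not, Control loop fails=not → at least one input occurs → occurs.
Momentum path down [AND]: Sensor suite lost=occurs, #1 reaction wheel is down=occurs → all inputs occur → occurs.
Thruster branch unavailable [OR]: South wheel driver is inoperative=not, North sun sensor is inoperative=not, C star tracker 2 trips=occurs → at least one input occurs → occurs.
Reaction-wheel cluster down [OR]: Magnetorquer stuck=occurs, Thruster branch unavailable=occurs → at least one input occurs → occurs.
Backup chain unavailable [AND]: Emergency gyro 2 degraded=not, Reserve propellant valve 2 degraded=occurs, Thruster 2 fails=occurs, A IMU 2 is inoperative=occurs → not all inputs occur → does not occur.
Spacecraft attitude control lost [AND]: Momentum path down=occurs, Reaction-wheel cluster down=occurs, Backup chain unavailable=not → not all inputs occur → does not occur.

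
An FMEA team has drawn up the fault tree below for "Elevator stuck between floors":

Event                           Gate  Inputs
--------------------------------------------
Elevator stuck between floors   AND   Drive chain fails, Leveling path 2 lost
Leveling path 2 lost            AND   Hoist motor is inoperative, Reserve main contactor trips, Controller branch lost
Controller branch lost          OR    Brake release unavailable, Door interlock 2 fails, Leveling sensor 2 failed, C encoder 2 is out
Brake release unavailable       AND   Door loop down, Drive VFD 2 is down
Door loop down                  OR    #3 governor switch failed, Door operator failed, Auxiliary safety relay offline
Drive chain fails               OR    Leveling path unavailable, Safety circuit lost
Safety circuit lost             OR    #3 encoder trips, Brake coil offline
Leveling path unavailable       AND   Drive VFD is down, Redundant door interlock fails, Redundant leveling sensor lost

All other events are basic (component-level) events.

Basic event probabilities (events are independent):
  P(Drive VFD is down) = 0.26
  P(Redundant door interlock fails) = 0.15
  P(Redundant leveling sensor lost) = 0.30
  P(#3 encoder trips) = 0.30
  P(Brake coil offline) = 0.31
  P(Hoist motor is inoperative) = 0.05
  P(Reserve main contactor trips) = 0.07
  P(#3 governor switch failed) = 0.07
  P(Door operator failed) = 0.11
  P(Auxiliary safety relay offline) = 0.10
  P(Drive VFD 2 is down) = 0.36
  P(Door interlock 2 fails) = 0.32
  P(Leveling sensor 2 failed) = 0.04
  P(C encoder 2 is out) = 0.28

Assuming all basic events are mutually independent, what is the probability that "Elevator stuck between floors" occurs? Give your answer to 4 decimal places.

0.0010

P(Leveling path unavailable) [AND] = 0.26 × 0.15 × 0.30 = 0.011700
P(Safety circuit lost) [OR] = 1 − (1−0.30) × (1−0.31) = 0.517000
P(Drive chain fails) [OR] = 1 − (1−0.011700) × (1−0.517000) = 0.522651
P(Door loop down) [OR] = 1 − (1−0.07) × (1−0.11) × (1−0.10) = 0.255070
P(Brake release unavailable) [AND] = 0.255070 × 0.36 = 0.091825
P(Controller branch lost) [OR] = 1 − (1−0.091825) × (1−0.32) × (1−0.04) × (1−0.28) = 0.573143
P(Leveling path 2 lost) [AND] = 0.05 × 0.07 × 0.573143 = 0.002006
P(Elevator stuck between floors) [AND] = 0.522651 × 0.002006 = 0.001048
Rounded to 4 decimal places: P(Elevator stuck between floors) ≈ 0.0010.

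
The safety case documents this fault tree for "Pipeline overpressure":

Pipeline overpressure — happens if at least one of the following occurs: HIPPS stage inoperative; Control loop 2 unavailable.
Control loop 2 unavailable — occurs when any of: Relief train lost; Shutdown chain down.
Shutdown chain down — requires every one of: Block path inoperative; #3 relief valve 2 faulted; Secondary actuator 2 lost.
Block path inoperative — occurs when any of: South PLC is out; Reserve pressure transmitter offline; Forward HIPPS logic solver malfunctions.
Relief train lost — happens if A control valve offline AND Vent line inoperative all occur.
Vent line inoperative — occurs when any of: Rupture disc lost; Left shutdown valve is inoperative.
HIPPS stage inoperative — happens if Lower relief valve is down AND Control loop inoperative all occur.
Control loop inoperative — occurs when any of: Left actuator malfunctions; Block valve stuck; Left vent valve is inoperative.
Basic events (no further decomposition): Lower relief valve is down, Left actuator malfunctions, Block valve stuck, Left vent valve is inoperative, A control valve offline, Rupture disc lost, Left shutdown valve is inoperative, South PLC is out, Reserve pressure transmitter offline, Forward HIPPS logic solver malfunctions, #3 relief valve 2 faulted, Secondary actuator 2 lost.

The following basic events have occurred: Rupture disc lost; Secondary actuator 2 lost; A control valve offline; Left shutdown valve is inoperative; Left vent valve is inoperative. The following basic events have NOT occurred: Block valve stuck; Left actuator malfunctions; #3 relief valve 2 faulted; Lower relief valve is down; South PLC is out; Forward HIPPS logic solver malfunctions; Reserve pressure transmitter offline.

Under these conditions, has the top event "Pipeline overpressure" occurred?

Control loop inoperative [OR]: Left actuator malfunctions=not, Block valve stuck=not, Left vent valve is inoperative=occurs → at least one input occurs → occurs.
HIPPS stage inoperative [AND]: Lower relief valve is down=not, Control loop inoperative=occurs → not all inputs occur → does not occur.
Vent line inoperative [OR]: Rupture disc lost=occurs, Left shutdown valve is inoperative=occurs → at least one input occurs → occurs.
Relief train lost [AND]: A control valve offline=occurs, Vent line inoperative=occurs → all inputs occur → occurs.
Block path inoperative [OR]: South PLC is out=not, Reserve pressure transmitter offline=not, Forward HIPPS logic solver malfunctions=not → no input occurs → does not occur.
Shutdown chain down [AND]: Block path inoperative=not, #3 relief valve 2 faulted=not, Secondary actuator 2 lost=occurs → not all inputs occur → does not occur.
Control loop 2 unavailable [OR]: Relief train lost=occurs, Shutdown chain down=not → at least one input occurs → occurs.
Pipeline overpressure [OR]: HIPPS stage inoperative=not, Control loop 2 unavailable=occurs → at least one input occurs → occurs.

Yes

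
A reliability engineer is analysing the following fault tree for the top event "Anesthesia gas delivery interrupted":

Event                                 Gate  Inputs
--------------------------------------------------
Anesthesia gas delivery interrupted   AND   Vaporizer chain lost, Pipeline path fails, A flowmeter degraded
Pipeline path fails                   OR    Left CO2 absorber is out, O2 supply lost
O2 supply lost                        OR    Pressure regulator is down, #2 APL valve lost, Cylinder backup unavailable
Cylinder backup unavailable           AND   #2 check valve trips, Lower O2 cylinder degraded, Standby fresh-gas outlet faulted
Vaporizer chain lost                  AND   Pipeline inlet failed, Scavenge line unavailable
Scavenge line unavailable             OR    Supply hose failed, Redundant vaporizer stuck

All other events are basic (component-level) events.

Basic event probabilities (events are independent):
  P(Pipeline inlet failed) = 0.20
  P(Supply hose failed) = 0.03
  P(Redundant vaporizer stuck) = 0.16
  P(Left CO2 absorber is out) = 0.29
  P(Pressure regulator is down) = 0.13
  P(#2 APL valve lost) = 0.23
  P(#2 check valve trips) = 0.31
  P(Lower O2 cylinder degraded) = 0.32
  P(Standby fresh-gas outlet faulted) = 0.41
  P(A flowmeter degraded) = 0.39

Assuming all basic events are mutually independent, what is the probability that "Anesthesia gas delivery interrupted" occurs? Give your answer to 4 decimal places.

P(Scavenge line unavailable) [OR] = 1 − (1−0.03) × (1−0.16) = 0.185200
P(Vaporizer chain lost) [AND] = 0.20 × 0.185200 = 0.037040
P(Cylinder backup unavailable) [AND] = 0.31 × 0.32 × 0.41 = 0.040672
P(O2 supply lost) [OR] = 1 − (1−0.13) × (1−0.23) × (1−0.040672) = 0.357346
P(Pipeline path fails) [OR] = 1 − (1−0.29) × (1−0.357346) = 0.543716
P(Anesthesia gas delivery interrupted) [AND] = 0.037040 × 0.543716 × 0.39 = 0.007854
Rounded to 4 decimal places: P(Anesthesia gas delivery interrupted) ≈ 0.0079.

0.0079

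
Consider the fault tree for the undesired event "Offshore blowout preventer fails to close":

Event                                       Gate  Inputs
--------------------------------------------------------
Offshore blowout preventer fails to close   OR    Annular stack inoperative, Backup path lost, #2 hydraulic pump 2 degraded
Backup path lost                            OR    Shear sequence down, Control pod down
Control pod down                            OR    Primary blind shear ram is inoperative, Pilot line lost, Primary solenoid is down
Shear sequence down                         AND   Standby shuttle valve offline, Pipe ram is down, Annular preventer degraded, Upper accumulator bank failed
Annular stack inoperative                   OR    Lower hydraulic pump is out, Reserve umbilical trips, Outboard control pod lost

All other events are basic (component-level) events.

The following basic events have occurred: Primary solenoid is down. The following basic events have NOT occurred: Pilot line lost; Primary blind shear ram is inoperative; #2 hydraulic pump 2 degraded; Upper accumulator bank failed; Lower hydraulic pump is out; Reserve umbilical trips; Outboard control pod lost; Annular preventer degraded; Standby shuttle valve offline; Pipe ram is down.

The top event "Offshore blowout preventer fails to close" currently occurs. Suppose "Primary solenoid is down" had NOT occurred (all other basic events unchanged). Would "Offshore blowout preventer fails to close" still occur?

Counterfactual: set "Primary solenoid is down" to not occurred.
Annular stack inoperative [OR]: Lower hydraulic pump is out=not, Reserve umbilical trips=not, Outboard control pod lost=not → no input occurs → does not occur.
Shear sequence down [AND]: Standby shuttle valve offline=not, Pipe ram is down=not, Annular preventer degraded=not, Upper accumulator bank failed=not → not all inputs occur → does not occur.
Control pod down [OR]: Primary blind shear ram is inoperative=not, Pilot line lost=not, Primary solenoid is down=not → no input occurs → does not occur.
Backup path lost [OR]: Shear sequence down=not, Control pod down=not → no input occurs → does not occur.
Offshore blowout preventer fails to close [OR]: Annular stack inoperative=not, Backup path lost=not, #2 hydraulic pump 2 degraded=not → no input occurs → does not occur.

No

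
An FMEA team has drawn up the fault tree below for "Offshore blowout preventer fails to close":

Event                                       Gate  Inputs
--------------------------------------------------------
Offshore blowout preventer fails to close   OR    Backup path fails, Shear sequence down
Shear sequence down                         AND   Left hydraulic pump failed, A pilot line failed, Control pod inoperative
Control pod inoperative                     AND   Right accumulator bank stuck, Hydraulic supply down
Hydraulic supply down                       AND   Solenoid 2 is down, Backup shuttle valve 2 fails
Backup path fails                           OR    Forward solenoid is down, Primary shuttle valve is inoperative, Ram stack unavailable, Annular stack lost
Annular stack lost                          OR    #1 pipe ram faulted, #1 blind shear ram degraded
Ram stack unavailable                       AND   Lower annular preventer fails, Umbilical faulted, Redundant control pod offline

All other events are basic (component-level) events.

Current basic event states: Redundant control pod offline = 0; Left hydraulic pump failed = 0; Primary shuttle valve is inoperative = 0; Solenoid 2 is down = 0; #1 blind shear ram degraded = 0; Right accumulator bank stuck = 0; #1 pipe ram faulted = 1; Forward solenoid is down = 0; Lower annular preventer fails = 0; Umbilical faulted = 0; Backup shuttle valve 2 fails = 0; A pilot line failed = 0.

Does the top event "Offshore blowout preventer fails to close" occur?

Yes

Ram stack unavailable [AND]: Lower annular preventer fails=not, Umbilical faulted=not, Redundant control pod offline=not → not all inputs occur → does not occur.
Annular stack lost [OR]: #1 pipe ram faulted=occurs, #1 blind shear ram degraded=not → at least one input occurs → occurs.
Backup path fails [OR]: Forward solenoid is down=not, Primary shuttle valve is inoperative=not, Ram stack unavailable=not, Annular stack lost=occurs → at least one input occurs → occurs.
Hydraulic supply down [AND]: Solenoid 2 is down=not, Backup shuttle valve 2 fails=not → not all inputs occur → does not occur.
Control pod inoperative [AND]: Right accumulator bank stuck=not, Hydraulic supply down=not → not all inputs occur → does not occur.
Shear sequence down [AND]: Left hydraulic pump failed=not, A pilot line failed=not, Control pod inoperative=not → not all inputs occur → does not occur.
Offshore blowout preventer fails to close [OR]: Backup path fails=occurs, Shear sequence down=not → at least one input occurs → occurs.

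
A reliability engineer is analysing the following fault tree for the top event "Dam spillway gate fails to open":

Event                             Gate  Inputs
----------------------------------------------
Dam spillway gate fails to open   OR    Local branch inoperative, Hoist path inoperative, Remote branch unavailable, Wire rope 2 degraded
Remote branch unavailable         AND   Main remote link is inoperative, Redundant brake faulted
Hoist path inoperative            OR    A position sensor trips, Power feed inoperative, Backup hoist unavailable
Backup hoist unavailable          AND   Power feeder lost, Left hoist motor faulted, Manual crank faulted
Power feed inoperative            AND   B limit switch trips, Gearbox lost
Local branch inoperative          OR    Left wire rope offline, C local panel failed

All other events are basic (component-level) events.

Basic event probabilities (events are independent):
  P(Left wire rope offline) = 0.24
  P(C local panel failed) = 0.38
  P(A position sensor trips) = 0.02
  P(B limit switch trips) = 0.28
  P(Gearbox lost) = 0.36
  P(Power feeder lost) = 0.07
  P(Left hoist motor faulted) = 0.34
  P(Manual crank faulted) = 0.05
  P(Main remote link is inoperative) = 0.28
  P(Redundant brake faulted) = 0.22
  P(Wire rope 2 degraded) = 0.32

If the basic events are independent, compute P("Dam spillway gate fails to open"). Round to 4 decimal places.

0.7354

P(Local branch inoperative) [OR] = 1 − (1−0.24) × (1−0.38) = 0.528800
P(Power feed inoperative) [AND] = 0.28 × 0.36 = 0.100800
P(Backup hoist unavailable) [AND] = 0.07 × 0.34 × 0.05 = 0.001190
P(Hoist path inoperative) [OR] = 1 − (1−0.02) × (1−0.100800) × (1−0.001190) = 0.119833
P(Remote branch unavailable) [AND] = 0.28 × 0.22 = 0.061600
P(Dam spillway gate fails to open) [OR] = 1 − (1−0.528800) × (1−0.119833) × (1−0.061600) × (1−0.32) = 0.735353
Rounded to 4 decimal places: P(Dam spillway gate fails to open) ≈ 0.7354.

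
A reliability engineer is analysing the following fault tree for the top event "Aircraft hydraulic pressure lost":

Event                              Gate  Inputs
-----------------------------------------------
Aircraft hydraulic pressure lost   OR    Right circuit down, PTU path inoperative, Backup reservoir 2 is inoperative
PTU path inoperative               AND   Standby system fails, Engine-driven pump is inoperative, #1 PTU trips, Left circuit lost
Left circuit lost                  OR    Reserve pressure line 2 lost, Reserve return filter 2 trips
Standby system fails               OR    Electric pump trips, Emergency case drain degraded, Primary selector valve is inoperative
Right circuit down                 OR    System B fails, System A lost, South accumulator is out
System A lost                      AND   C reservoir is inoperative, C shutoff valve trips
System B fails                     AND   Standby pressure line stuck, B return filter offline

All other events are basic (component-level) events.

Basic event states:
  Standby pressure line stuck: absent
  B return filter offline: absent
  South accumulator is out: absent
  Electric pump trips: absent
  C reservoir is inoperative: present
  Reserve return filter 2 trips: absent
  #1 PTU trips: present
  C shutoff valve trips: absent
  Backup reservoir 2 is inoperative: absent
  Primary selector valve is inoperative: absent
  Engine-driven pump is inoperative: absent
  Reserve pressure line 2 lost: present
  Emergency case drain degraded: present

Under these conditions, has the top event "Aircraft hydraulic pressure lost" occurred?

System B fails [AND]: Standby pressure line stuck=not, B return filter offline=not → not all inputs occur → does not occur.
System A lost [AND]: C reservoir is inoperative=occurs, C shutoff valve trips=not → not all inputs occur → does not occur.
Right circuit down [OR]: System B fails=not, System A lost=not, South accumulator is out=not → no input occurs → does not occur.
Standby system fails [OR]: Electric pump trips=not, Emergency case drain degraded=occurs, Primary selector valve is inoperative=not → at least one input occurs → occurs.
Left circuit lost [OR]: Reserve pressure line 2 lost=occurs, Reserve return filter 2 trips=not → at least one input occurs → occurs.
PTU path inoperative [AND]: Standby system fails=occurs, Engine-driven pump is inoperative=not, #1 PTU trips=occurs, Left circuit lost=occurs → not all inputs occur → does not occur.
Aircraft hydraulic pressure lost [OR]: Right circuit down=not, PTU path inoperative=not, Backup reservoir 2 is inoperative=not → no input occurs → does not occur.

No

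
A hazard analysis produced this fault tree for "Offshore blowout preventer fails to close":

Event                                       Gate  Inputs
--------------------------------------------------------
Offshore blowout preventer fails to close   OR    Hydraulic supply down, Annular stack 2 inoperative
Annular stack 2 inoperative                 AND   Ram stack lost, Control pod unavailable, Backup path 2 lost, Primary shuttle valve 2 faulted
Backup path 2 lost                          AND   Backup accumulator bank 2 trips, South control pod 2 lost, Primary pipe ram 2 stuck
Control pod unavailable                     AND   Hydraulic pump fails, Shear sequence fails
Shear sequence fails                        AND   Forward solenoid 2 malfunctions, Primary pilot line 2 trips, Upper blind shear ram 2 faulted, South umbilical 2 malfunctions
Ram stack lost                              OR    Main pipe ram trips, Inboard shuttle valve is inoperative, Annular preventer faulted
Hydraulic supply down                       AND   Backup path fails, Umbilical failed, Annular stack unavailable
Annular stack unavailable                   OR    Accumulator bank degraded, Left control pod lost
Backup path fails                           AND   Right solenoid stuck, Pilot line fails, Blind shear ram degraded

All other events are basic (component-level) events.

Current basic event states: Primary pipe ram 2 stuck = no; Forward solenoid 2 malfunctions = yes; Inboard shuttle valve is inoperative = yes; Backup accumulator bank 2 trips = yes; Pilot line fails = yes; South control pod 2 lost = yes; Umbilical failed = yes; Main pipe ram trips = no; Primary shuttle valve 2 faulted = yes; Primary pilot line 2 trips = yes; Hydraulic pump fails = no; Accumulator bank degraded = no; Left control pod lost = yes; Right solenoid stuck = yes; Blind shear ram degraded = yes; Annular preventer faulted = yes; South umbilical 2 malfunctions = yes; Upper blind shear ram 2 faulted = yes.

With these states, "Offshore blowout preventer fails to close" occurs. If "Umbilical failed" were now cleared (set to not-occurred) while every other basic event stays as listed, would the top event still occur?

No

Counterfactual: set "Umbilical failed" to not occurred.
Backup path fails [AND]: Right solenoid stuck=occurs, Pilot line fails=occurs, Blind shear ram degraded=occurs → all inputs occur → occurs.
Annular stack unavailable [OR]: Accumulator bank degraded=not, Left control pod lost=occurs → at least one input occurs → occurs.
Hydraulic supply down [AND]: Backup path fails=occurs, Umbilical failed=not, Annular stack unavailable=occurs → not all inputs occur → does not occur.
Ram stack lost [OR]: Main pipe ram trips=not, Inboard shuttle valve is inoperative=occurs, Annular preventer faulted=occurs → at least one input occurs → occurs.
Shear sequence fails [AND]: Forward solenoid 2 malfunctions=occurs, Primary pilot line 2 trips=occurs, Upper blind shear ram 2 faulted=occurs, South umbilical 2 malfunctions=occurs → all inputs occur → occurs.
Control pod unavailable [AND]: Hydraulic pump fails=not, Shear sequence fails=occurs → not all inputs occur → does not occur.
Backup path 2 lost [AND]: Backup accumulator bank 2 trips=occurs, South control pod 2 lost=occurs, Primary pipe ram 2 stuck=not → not all inputs occur → does not occur.
Annular stack 2 inoperative [AND]: Ram stack lost=occurs, Control pod unavailable=not, Backup path 2 lost=not, Primary shuttle valve 2 faulted=occurs → not all inputs occur → does not occur.
Offshore blowout preventer fails to close [OR]: Hydraulic supply down=not, Annular stack 2 inoperative=not → no input occurs → does not occur.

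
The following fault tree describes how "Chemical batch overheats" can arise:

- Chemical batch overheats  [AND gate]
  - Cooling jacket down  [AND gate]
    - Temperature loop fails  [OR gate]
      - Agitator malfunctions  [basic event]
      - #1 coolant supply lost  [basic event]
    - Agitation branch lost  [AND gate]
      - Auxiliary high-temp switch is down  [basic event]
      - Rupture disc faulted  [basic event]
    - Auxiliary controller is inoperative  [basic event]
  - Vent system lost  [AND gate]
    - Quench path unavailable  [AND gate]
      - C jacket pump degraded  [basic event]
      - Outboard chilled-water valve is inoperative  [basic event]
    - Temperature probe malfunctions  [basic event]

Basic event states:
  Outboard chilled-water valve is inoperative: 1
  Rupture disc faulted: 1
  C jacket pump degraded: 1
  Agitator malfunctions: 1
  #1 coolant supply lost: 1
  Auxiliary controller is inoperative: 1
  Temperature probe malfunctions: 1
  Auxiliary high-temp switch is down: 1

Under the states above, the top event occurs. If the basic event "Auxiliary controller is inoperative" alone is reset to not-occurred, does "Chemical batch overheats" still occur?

No

Counterfactual: set "Auxiliary controller is inoperative" to not occurred.
Temperature loop fails [OR]: Agitator malfunctions=occurs, #1 coolant supply lost=occurs → at least one input occurs → occurs.
Agitation branch lost [AND]: Auxiliary high-temp switch is down=occurs, Rupture disc faulted=occurs → all inputs occur → occurs.
Cooling jacket down [AND]: Temperature loop fails=occurs, Agitation branch lost=occurs, Auxiliary controller is inoperative=not → not all inputs occur → does not occur.
Quench path unavailable [AND]: C jacket pump degraded=occurs, Outboard chilled-water valve is inoperative=occurs → all inputs occur → occurs.
Vent system lost [AND]: Quench path unavailable=occurs, Temperature probe malfunctions=occurs → all inputs occur → occurs.
Chemical batch overheats [AND]: Cooling jacket down=not, Vent system lost=occurs → not all inputs occur → does not occur.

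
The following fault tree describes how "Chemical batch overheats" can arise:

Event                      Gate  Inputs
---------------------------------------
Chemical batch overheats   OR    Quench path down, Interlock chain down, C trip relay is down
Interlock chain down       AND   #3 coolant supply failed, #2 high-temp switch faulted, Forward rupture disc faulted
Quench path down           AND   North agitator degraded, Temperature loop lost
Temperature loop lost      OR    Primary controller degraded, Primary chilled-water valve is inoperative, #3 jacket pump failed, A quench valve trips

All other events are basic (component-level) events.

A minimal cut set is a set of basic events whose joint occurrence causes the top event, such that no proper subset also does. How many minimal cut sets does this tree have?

6

Temperature loop lost [OR]: union of children's cut sets → 4 cut set(s).
Quench path down [AND]: one cut set from each child combined → 1 × 4 = 4 cut set(s).
Interlock chain down [AND]: one cut set from each child combined → 1 × 1 × 1 = 1 cut set(s).
Chemical batch overheats [OR]: union of children's cut sets → 6 cut set(s).
Minimal cut sets: {North agitator degraded, Primary controller degraded}; {North agitator degraded, Primary chilled-water valve is inoperative}; {#3 jacket pump failed, North agitator degraded}; {A quench valve trips, North agitator degraded}; {#2 high-temp switch faulted, #3 coolant supply failed, Forward rupture disc faulted}; {C trip relay is down}.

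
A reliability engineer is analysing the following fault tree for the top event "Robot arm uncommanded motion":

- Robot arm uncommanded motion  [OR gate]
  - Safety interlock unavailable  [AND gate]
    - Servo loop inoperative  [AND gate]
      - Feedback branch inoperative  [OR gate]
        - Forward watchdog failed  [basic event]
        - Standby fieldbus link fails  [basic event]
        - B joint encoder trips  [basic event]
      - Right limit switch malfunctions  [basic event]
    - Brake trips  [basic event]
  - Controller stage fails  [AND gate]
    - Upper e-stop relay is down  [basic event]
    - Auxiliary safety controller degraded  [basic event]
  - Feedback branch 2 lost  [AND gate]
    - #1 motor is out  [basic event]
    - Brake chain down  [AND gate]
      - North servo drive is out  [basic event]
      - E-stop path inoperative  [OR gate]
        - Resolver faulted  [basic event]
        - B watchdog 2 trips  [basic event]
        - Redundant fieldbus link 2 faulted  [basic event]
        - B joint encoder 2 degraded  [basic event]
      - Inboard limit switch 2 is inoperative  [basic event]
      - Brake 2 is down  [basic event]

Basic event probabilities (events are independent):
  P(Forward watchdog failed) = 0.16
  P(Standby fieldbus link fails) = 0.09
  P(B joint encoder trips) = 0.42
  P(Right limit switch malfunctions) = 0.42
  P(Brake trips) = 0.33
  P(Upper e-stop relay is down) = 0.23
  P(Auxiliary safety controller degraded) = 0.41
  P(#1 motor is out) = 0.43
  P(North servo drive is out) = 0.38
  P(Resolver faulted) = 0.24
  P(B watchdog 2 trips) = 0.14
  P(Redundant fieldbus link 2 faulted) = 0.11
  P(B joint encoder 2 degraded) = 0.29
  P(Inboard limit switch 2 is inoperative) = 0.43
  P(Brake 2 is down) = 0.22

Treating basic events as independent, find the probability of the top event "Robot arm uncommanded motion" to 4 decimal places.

0.1718

P(Feedback branch inoperative) [OR] = 1 − (1−0.16) × (1−0.09) × (1−0.42) = 0.556648
P(Servo loop inoperative) [AND] = 0.556648 × 0.42 = 0.233792
P(Safety interlock unavailable) [AND] = 0.233792 × 0.33 = 0.077151
P(Controller stage fails) [AND] = 0.23 × 0.41 = 0.094300
P(E-stop path inoperative) [OR] = 1 − (1−0.24) × (1−0.14) × (1−0.11) × (1−0.29) = 0.586990
P(Brake chain down) [AND] = 0.38 × 0.586990 × 0.43 × 0.22 = 0.021101
P(Feedback branch 2 lost) [AND] = 0.43 × 0.021101 = 0.009073
P(Robot arm uncommanded motion) [OR] = 1 − (1−0.077151) × (1−0.094300) × (1−0.009073) = 0.171759
Rounded to 4 decimal places: P(Robot arm uncommanded motion) ≈ 0.1718.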